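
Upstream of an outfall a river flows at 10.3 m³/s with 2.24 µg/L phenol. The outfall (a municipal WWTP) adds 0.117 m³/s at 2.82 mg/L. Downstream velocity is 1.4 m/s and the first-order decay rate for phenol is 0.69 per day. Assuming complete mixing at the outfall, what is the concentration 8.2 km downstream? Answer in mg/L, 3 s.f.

2.24 µg/L = 0.00224 mg/L.
After complete mixing, C₀ = (0.117·2.82 + 10.3·0.00224) / 10.42 = 0.03389 mg/L.
Travel time t = 8200 m / 1.4 m/s = 5857 s = 0.06779 d.
C = 0.03389·exp(−0.69·0.06779) = 0.03389·0.9543 = 0.03234 mg/L.

0.0323 mg/L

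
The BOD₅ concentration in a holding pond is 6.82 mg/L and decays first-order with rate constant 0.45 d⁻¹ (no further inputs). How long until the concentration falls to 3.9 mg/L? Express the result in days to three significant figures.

t = ln(C₀/C)/k = ln(6.82/3.9)/0.45 = 0.5589/0.45 = 1.242 d.

1.24 d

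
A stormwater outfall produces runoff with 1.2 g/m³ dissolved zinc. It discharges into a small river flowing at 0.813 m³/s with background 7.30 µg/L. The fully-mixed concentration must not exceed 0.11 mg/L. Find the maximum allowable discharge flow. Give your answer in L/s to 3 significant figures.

7.30 µg/L = 0.0073 mg/L.
Mass balance at complete mixing: C_std·(Q_w + Q_r) = Q_w·C_e + Q_r·C_b.
Rearranging, Q_w = Q_r·(C_std − C_b)/(C_e − C_std) = 0.813·(0.11 − 0.0073) / (1.2 − 0.11) = 0.0766 m³/s.
= 76.6 L/s.

76.6 L/s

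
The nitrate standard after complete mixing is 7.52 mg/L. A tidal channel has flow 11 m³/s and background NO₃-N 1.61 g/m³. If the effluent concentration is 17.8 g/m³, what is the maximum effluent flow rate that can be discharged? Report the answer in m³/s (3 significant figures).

6.32 m³/s

Mass balance at complete mixing: C_std·(Q_w + Q_r) = Q_w·C_e + Q_r·C_b.
Rearranging, Q_w = Q_r·(C_std − C_b)/(C_e − C_std) = 11·(7.52 − 1.61) / (17.8 − 7.52) = 6.324 m³/s.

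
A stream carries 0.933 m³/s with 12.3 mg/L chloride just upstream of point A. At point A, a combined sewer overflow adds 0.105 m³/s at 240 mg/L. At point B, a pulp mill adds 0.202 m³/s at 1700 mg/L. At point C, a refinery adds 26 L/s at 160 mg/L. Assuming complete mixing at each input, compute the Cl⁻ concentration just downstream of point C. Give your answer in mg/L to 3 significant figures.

After input A: C = (0.933·12.3 + 0.105·240) / 1.038 = 35.33 mg/L.
After input B: C = (1.038·35.33 + 0.202·1700) / 1.24 = 306.5 mg/L.
26 L/s = 0.026 m³/s.
After input C: C = (1.24·306.5 + 0.026·160) / 1.266 = 303.5 mg/L.

304 mg/L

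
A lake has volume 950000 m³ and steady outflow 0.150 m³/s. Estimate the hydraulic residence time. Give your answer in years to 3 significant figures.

Q = 0.150 m³/s × 3.156e+07 s/yr = 4.734e+06 m³/yr.
Hydraulic residence time τ = V/Q = 950000/4.734e+06 = 0.2007 yr.

0.201 yr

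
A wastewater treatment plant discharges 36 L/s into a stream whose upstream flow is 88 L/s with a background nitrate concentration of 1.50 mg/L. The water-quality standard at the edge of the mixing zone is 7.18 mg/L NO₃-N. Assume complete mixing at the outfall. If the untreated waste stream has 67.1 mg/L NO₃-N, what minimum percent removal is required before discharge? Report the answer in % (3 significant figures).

68.6 %

36 L/s = 0.036 m³/s.
88 L/s = 0.088 m³/s.
Mass balance: 7.18·0.124 = 0.036·Cₑ + 0.088·1.5.
Cₑ = (0.8903 − 0.132) / 0.036 = 21.06 mg/L.
Required removal = 1 − 21.06/67.1 = 68.61 %.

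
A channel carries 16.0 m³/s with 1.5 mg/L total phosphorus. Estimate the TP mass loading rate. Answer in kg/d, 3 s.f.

2070 kg/d

Mass flux = Q·C = 16 m³/s × 1.5 g/m³ = 24 g/s.
= 24 g/s × 86.4 = 2074 kg/d.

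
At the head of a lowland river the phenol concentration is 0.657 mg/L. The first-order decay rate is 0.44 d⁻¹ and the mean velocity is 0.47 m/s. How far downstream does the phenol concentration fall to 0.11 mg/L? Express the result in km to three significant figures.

165 km

From C = C₀·e^(−kt), t = ln(C₀/C)/k = ln(0.657/0.11)/0.44 = 1.787/0.44 = 4.062 d.
Distance = v·t = 0.47 m/s × 3.509e+05 s = 1.649e+05 m = 164.9 km.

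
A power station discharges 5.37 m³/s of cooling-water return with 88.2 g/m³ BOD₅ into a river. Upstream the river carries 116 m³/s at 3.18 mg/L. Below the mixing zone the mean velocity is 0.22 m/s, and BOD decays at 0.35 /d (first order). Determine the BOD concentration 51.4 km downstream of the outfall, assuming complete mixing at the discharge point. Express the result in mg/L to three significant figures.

After complete mixing, C₀ = (5.37·88.2 + 116·3.18) / 121.4 = 6.942 mg/L.
Travel time t = 5.14e+04 m / 0.22 m/s = 2.336e+05 s = 2.704 d.
C = 6.942·exp(−0.35·2.704) = 6.942·0.3881 = 2.694 mg/L.

2.69 mg/L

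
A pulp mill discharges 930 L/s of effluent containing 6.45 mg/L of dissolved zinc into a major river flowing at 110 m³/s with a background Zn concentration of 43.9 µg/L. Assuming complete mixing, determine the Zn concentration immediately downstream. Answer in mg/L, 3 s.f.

0.0976 mg/L

930 L/s = 0.93 m³/s.
43.9 µg/L = 0.0439 mg/L.
Flow-weighted mixing gives C = (0.93·6.45 + 110·0.0439) / (0.93 + 110) = 10.83/110.9 = 0.09761 mg/L.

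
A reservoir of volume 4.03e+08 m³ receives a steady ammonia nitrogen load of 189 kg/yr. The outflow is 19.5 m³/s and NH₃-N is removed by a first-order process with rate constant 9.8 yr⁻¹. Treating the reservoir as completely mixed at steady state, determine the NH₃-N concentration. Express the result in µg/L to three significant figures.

Outflow Q = 19.5 m³/s × 3.156e+07 s/yr = 6.154e+08 m³/yr.
Steady-state CSTR mass balance: W = Q·C + k·V·C, so C = W/(Q + kV).
Q + kV = 6.154e+08 + 9.8·4.03e+08 = 4.565e+09 m³/yr.
C = 189/4.565e+09 = 4.14e-08 kg/m³ = 4.14e-05 mg/L = 0.0414 µg/L.

0.0414 µg/L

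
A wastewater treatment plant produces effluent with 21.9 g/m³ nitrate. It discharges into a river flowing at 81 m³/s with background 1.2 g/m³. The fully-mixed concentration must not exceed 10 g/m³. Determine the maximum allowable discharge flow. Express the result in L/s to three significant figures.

Mass balance at complete mixing: C_std·(Q_w + Q_r) = Q_w·C_e + Q_r·C_b.
Rearranging, Q_w = Q_r·(C_std − C_b)/(C_e − C_std) = 81·(10 − 1.2) / (21.9 − 10) = 59.9 m³/s.
= 5.99e+04 L/s.

59900 L/s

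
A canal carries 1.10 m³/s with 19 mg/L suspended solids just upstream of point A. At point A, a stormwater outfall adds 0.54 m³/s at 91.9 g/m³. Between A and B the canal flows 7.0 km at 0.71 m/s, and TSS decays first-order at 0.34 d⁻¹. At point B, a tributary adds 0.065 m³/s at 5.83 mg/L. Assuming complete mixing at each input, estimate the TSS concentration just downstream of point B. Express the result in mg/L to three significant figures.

After input A: C = (1.1·19 + 0.54·91.9) / 1.64 = 43 mg/L.
Over the 7.0 km reach to input B (t = 9859 s = 0.1141 d), decay gives C = 43·exp(−0.34·0.1141) = 41.37 mg/L.
After input B: C = (1.64·41.37 + 0.065·5.83) / 1.705 = 40.01 mg/L.

40.0 mg/L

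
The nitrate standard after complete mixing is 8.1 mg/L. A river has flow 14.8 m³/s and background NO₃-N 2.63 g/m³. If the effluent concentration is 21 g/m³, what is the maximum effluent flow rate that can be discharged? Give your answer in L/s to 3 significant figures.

Mass balance at complete mixing: C_std·(Q_w + Q_r) = Q_w·C_e + Q_r·C_b.
Rearranging, Q_w = Q_r·(C_std − C_b)/(C_e − C_std) = 14.8·(8.1 − 2.63) / (21 − 8.1) = 6.276 m³/s.
= 6276 L/s.

6280 L/s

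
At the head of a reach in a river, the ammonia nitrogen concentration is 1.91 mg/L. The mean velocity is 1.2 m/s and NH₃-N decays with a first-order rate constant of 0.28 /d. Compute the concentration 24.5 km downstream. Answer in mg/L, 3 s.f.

1.79 mg/L

Travel time t = 24.5 km / 1.2 m/s = 2.45e+04/1.2 = 2.042e+04 s = 0.2363 d.
First-order decay: C = 1.91·exp(−0.28·0.2363) = 1.91·0.936 = 1.788 mg/L.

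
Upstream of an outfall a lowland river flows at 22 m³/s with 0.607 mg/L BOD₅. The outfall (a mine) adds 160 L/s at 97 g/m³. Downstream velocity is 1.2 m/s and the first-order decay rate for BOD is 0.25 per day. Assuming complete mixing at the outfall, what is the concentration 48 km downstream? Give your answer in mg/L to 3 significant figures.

160 L/s = 0.16 m³/s.
After complete mixing, C₀ = (0.16·97 + 22·0.607) / 22.16 = 1.303 mg/L.
Travel time t = 4.8e+04 m / 1.2 m/s = 4e+04 s = 0.463 d.
C = 1.303·exp(−0.25·0.463) = 1.303·0.8907 = 1.161 mg/L.

1.16 mg/L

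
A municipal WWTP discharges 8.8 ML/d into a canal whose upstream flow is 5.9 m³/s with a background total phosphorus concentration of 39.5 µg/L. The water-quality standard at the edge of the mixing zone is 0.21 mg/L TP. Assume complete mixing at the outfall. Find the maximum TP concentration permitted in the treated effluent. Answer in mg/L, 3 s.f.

10.1 mg/L

8.8 ML/d = 0.1019 m³/s.
39.5 µg/L = 0.0395 mg/L.
Mass balance: 0.21·6.002 = 0.1019·Cₑ + 5.9·0.0395.
Cₑ = (1.26 − 0.2331) / 0.1019 = 10.09 mg/L.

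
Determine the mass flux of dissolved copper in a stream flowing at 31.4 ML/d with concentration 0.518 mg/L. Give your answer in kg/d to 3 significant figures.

31.4 ML/d = 0.3634 m³/s.
Mass flux = Q·C = 0.3634 m³/s × 0.518 g/m³ = 0.1883 g/s.
= 0.1883 g/s × 86.4 = 16.27 kg/d.

16.3 kg/d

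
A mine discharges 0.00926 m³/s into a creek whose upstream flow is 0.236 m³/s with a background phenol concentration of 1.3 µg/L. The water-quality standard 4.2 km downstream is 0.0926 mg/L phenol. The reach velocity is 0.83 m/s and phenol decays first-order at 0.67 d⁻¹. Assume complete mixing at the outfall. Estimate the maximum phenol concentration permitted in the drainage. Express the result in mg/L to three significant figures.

2.52 mg/L

1.3 µg/L = 0.0013 mg/L.
Travel time to the compliance point: t = 4200/0.83 = 5060 s = 0.05857 d; decay factor exp(−0.67·0.05857) = 0.9615.
So the concentration just after mixing may be at most 0.0926/0.9615 = 0.09631 mg/L.
Mass balance: 0.09631·0.2453 = 0.00926·Cₑ + 0.236·0.0013.
Cₑ = (0.02362 − 0.0003068) / 0.00926 = 2.518 mg/L.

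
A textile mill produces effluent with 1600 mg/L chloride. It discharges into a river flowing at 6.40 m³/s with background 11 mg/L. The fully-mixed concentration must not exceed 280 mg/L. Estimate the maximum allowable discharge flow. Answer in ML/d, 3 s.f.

Mass balance at complete mixing: C_std·(Q_w + Q_r) = Q_w·C_e + Q_r·C_b.
Rearranging, Q_w = Q_r·(C_std − C_b)/(C_e − C_std) = 6.40·(280 − 11) / (1600 − 280) = 1.304 m³/s.
= 112.7 ML/d.

113 ML/d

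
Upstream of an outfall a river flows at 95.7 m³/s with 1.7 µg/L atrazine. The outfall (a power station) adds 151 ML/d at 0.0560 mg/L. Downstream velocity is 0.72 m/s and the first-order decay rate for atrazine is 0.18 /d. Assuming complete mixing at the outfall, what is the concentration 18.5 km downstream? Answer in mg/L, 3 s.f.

0.00253 mg/L

151 ML/d = 1.748 m³/s.
1.7 µg/L = 0.0017 mg/L.
After complete mixing, C₀ = (1.748·0.056 + 95.7·0.0017) / 97.45 = 0.002674 mg/L.
Travel time t = 1.85e+04 m / 0.72 m/s = 2.569e+04 s = 0.2974 d.
C = 0.002674·exp(−0.18·0.2974) = 0.002674·0.9479 = 0.002534 mg/L.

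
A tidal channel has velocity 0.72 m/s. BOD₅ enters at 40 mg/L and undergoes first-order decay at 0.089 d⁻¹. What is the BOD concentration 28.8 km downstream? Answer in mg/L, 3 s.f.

38.4 mg/L

Travel time t = 28.8 km / 0.72 m/s = 2.88e+04/0.72 = 4e+04 s = 0.463 d.
First-order decay: C = 40·exp(−0.089·0.463) = 40·0.9596 = 38.39 mg/L.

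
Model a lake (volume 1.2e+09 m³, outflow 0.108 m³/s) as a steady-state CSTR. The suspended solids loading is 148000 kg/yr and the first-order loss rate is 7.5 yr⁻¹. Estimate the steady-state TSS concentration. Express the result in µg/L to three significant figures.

Outflow Q = 0.108 m³/s × 3.156e+07 s/yr = 3.408e+06 m³/yr.
Steady-state CSTR mass balance: W = Q·C + k·V·C, so C = W/(Q + kV).
Q + kV = 3.408e+06 + 7.5·1.2e+09 = 9.003e+09 m³/yr.
C = 148000/9.003e+09 = 1.644e-05 kg/m³ = 0.01644 mg/L = 16.44 µg/L.

16.4 µg/L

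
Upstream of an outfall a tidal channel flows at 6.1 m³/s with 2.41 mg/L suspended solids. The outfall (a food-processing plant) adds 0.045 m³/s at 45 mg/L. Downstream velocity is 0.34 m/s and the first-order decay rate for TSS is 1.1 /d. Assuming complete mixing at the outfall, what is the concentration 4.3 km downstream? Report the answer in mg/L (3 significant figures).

2.32 mg/L

After complete mixing, C₀ = (0.045·45 + 6.1·2.41) / 6.145 = 2.722 mg/L.
Travel time t = 4300 m / 0.34 m/s = 1.265e+04 s = 0.1464 d.
C = 2.722·exp(−1.1·0.1464) = 2.722·0.8513 = 2.317 mg/L.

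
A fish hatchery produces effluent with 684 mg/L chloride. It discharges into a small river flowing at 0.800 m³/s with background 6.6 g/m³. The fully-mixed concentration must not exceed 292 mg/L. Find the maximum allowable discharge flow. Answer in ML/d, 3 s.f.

Mass balance at complete mixing: C_std·(Q_w + Q_r) = Q_w·C_e + Q_r·C_b.
Rearranging, Q_w = Q_r·(C_std − C_b)/(C_e − C_std) = 0.800·(292 − 6.6) / (684 − 292) = 0.5824 m³/s.
= 50.32 ML/d.

50.3 ML/d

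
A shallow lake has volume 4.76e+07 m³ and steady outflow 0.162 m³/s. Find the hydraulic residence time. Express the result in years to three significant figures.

9.31 yr

Q = 0.162 m³/s × 3.156e+07 s/yr = 5.112e+06 m³/yr.
Hydraulic residence time τ = V/Q = 4.76e+07/5.112e+06 = 9.311 yr.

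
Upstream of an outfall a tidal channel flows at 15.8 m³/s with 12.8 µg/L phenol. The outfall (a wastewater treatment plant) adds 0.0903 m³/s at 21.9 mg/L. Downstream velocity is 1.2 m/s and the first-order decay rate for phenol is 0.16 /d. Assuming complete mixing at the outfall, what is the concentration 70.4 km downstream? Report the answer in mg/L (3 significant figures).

12.8 µg/L = 0.0128 mg/L.
After complete mixing, C₀ = (0.0903·21.9 + 15.8·0.0128) / 15.89 = 0.1372 mg/L.
Travel time t = 7.04e+04 m / 1.2 m/s = 5.867e+04 s = 0.679 d.
C = 0.1372·exp(−0.16·0.679) = 0.1372·0.8971 = 0.1231 mg/L.

0.123 mg/L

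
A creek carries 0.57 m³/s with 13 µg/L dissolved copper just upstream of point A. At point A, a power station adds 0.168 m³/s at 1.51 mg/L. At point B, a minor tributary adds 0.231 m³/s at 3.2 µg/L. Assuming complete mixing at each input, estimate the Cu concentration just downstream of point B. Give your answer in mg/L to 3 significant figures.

0.270 mg/L

13 µg/L = 0.013 mg/L.
After input A: C = (0.57·0.013 + 0.168·1.51) / 0.738 = 0.3538 mg/L.
3.2 µg/L = 0.0032 mg/L.
After input B: C = (0.738·0.3538 + 0.231·0.0032) / 0.969 = 0.2702 mg/L.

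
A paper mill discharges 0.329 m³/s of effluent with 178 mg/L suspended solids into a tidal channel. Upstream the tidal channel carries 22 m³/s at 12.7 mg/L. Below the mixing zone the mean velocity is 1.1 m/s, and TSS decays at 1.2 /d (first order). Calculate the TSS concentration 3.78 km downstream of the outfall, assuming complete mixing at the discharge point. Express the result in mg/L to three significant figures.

14.4 mg/L

After complete mixing, C₀ = (0.329·178 + 22·12.7) / 22.33 = 15.14 mg/L.
Travel time t = 3780 m / 1.1 m/s = 3436 s = 0.03977 d.
C = 15.14·exp(−1.2·0.03977) = 15.14·0.9534 = 14.43 mg/L.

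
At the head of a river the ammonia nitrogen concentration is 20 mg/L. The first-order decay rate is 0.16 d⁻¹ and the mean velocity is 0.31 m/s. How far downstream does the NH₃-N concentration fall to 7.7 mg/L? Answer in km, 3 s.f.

160 km

From C = C₀·e^(−kt), t = ln(C₀/C)/k = ln(20/7.7)/0.16 = 0.9545/0.16 = 5.966 d.
Distance = v·t = 0.31 m/s × 5.154e+05 s = 1.598e+05 m = 159.8 km.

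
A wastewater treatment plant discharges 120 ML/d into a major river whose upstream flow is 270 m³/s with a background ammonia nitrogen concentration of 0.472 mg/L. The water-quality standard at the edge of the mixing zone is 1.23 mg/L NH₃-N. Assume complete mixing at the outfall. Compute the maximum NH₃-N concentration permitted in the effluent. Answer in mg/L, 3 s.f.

149 mg/L

120 ML/d = 1.389 m³/s.
Mass balance: 1.23·271.4 = 1.389·Cₑ + 270·0.472.
Cₑ = (333.8 − 127.4) / 1.389 = 148.6 mg/L.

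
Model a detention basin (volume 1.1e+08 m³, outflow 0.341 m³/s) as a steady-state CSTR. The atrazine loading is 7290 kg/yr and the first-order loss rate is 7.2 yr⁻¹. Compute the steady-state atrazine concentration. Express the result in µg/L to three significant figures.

9.08 µg/L

Outflow Q = 0.341 m³/s × 3.156e+07 s/yr = 1.076e+07 m³/yr.
Steady-state CSTR mass balance: W = Q·C + k·V·C, so C = W/(Q + kV).
Q + kV = 1.076e+07 + 7.2·1.1e+08 = 8.028e+08 m³/yr.
C = 7290/8.028e+08 = 9.081e-06 kg/m³ = 0.009081 mg/L = 9.081 µg/L.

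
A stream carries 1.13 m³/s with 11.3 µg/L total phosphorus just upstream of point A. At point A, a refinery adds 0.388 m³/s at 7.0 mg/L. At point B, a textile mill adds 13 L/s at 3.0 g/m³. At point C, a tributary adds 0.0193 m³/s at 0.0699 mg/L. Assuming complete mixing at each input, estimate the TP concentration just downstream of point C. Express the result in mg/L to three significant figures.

1.79 mg/L

11.3 µg/L = 0.0113 mg/L.
After input A: C = (1.13·0.0113 + 0.388·7) / 1.518 = 1.798 mg/L.
13 L/s = 0.013 m³/s.
After input B: C = (1.518·1.798 + 0.013·3) / 1.531 = 1.808 mg/L.
After input C: C = (1.531·1.808 + 0.0193·0.0699) / 1.55 = 1.786 mg/L.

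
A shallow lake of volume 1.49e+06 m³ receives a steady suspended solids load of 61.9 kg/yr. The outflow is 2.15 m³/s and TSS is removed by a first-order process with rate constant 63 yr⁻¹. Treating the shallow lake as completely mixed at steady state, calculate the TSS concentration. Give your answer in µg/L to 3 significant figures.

0.383 µg/L

Outflow Q = 2.15 m³/s × 3.156e+07 s/yr = 6.785e+07 m³/yr.
Steady-state CSTR mass balance: W = Q·C + k·V·C, so C = W/(Q + kV).
Q + kV = 6.785e+07 + 63·1.49e+06 = 1.617e+08 m³/yr.
C = 61.9/1.617e+08 = 3.828e-07 kg/m³ = 0.0003828 mg/L = 0.3828 µg/L.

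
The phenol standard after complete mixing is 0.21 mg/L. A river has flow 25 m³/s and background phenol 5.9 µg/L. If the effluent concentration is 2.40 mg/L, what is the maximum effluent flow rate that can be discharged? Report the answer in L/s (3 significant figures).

2330 L/s

5.9 µg/L = 0.0059 mg/L.
Mass balance at complete mixing: C_std·(Q_w + Q_r) = Q_w·C_e + Q_r·C_b.
Rearranging, Q_w = Q_r·(C_std − C_b)/(C_e − C_std) = 25·(0.21 − 0.0059) / (2.4 − 0.21) = 2.33 m³/s.
= 2330 L/s.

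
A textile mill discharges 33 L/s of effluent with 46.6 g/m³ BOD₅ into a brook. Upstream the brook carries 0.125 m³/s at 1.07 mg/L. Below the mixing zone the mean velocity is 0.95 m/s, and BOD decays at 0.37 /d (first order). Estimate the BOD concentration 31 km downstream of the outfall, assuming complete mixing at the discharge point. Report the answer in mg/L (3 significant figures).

9.20 mg/L

33 L/s = 0.033 m³/s.
After complete mixing, C₀ = (0.033·46.6 + 0.125·1.07) / 0.158 = 10.58 mg/L.
Travel time t = 3.1e+04 m / 0.95 m/s = 3.263e+04 s = 0.3777 d.
C = 10.58·exp(−0.37·0.3777) = 10.58·0.8696 = 9.2 mg/L.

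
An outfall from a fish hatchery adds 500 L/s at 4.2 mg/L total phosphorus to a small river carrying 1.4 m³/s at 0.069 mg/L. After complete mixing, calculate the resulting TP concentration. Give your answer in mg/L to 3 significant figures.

500 L/s = 0.5 m³/s.
Flow-weighted mixing gives C = (0.5·4.2 + 1.4·0.069) / (0.5 + 1.4) = 2.197/1.9 = 1.156 mg/L.

1.16 mg/L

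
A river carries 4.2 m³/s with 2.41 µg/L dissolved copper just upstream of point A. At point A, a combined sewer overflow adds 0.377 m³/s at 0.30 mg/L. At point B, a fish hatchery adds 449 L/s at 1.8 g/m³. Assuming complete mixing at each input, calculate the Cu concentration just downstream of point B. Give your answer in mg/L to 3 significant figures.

2.41 µg/L = 0.00241 mg/L.
After input A: C = (4.2·0.00241 + 0.377·0.3) / 4.577 = 0.02692 mg/L.
449 L/s = 0.449 m³/s.
After input B: C = (4.577·0.02692 + 0.449·1.8) / 5.026 = 0.1853 mg/L.

0.185 mg/L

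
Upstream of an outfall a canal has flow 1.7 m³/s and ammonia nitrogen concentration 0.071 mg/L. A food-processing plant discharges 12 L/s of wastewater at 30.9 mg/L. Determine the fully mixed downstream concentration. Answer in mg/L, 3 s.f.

0.287 mg/L

12 L/s = 0.012 m³/s.
Conservation of mass across the mixing zone: C = (0.012·30.9 + 1.7·0.071) / (0.012 + 1.7) = 0.4915/1.712 = 0.2871 mg/L.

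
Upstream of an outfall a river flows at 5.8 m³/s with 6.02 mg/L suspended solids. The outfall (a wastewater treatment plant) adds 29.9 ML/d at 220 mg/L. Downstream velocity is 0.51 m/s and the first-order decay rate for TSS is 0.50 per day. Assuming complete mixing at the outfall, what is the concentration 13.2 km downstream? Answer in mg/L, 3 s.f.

15.6 mg/L

29.9 ML/d = 0.3461 m³/s.
After complete mixing, C₀ = (0.3461·220 + 5.8·6.02) / 6.146 = 18.07 mg/L.
Travel time t = 1.32e+04 m / 0.51 m/s = 2.588e+04 s = 0.2996 d.
C = 18.07·exp(−0.50·0.2996) = 18.07·0.8609 = 15.56 mg/L.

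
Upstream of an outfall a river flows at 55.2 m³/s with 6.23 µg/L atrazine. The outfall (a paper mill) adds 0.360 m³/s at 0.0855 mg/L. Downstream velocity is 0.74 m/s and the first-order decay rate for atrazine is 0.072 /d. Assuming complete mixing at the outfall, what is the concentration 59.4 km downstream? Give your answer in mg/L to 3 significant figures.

0.00631 mg/L

6.23 µg/L = 0.00623 mg/L.
After complete mixing, C₀ = (0.36·0.0855 + 55.2·0.00623) / 55.56 = 0.006744 mg/L.
Travel time t = 5.94e+04 m / 0.74 m/s = 8.027e+04 s = 0.9291 d.
C = 0.006744·exp(−0.072·0.9291) = 0.006744·0.9353 = 0.006307 mg/L.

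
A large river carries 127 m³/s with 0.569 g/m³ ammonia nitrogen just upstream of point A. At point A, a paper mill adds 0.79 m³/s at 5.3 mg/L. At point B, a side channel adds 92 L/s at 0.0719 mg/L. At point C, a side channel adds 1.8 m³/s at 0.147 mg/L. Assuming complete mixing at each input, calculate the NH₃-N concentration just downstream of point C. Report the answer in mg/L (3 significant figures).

After input A: C = (127·0.569 + 0.79·5.3) / 127.8 = 0.5982 mg/L.
92 L/s = 0.092 m³/s.
After input B: C = (127.8·0.5982 + 0.092·0.0719) / 127.9 = 0.5979 mg/L.
After input C: C = (127.9·0.5979 + 1.8·0.147) / 129.7 = 0.5916 mg/L.

0.592 mg/L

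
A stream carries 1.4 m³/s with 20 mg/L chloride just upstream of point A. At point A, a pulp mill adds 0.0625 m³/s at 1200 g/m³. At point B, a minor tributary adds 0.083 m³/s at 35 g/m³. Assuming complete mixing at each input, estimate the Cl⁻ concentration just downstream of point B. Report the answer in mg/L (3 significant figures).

68.5 mg/L

After input A: C = (1.4·20 + 0.0625·1200) / 1.462 = 70.43 mg/L.
After input B: C = (1.462·70.43 + 0.083·35) / 1.545 = 68.52 mg/L.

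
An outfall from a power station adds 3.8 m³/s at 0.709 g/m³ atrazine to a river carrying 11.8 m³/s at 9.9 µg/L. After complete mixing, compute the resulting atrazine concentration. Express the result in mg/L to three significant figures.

9.9 µg/L = 0.0099 mg/L.
By mass balance at complete mixing, C = (3.8·0.709 + 11.8·0.0099) / (3.8 + 11.8) = 2.811/15.6 = 0.1802 mg/L.

0.180 mg/L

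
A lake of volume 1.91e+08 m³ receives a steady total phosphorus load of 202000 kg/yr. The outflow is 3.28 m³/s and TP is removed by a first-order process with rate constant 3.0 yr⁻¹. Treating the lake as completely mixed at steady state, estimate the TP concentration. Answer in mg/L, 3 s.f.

0.299 mg/L

Outflow Q = 3.28 m³/s × 3.156e+07 s/yr = 1.035e+08 m³/yr.
Steady-state CSTR mass balance: W = Q·C + k·V·C, so C = W/(Q + kV).
Q + kV = 1.035e+08 + 3.0·1.91e+08 = 6.765e+08 m³/yr.
C = 202000/6.765e+08 = 0.0002986 kg/m³ = 0.2986 mg/L.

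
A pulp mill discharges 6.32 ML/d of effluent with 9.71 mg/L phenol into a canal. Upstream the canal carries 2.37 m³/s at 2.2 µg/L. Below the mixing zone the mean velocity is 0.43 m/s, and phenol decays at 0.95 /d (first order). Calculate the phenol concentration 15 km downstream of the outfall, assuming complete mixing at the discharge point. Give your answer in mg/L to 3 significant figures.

0.200 mg/L

6.32 ML/d = 0.07315 m³/s.
2.2 µg/L = 0.0022 mg/L.
After complete mixing, C₀ = (0.07315·9.71 + 2.37·0.0022) / 2.443 = 0.2929 mg/L.
Travel time t = 1.5e+04 m / 0.43 m/s = 3.488e+04 s = 0.4037 d.
C = 0.2929·exp(−0.95·0.4037) = 0.2929·0.6814 = 0.1996 mg/L.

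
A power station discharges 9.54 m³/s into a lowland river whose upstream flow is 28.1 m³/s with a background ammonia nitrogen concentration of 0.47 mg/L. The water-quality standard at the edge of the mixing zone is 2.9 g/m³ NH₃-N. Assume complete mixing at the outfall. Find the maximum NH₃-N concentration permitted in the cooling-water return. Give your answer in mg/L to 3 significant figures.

10.1 mg/L

Mass balance: 2.9·37.64 = 9.54·Cₑ + 28.1·0.47.
Cₑ = (109.2 − 13.21) / 9.54 = 10.06 mg/L.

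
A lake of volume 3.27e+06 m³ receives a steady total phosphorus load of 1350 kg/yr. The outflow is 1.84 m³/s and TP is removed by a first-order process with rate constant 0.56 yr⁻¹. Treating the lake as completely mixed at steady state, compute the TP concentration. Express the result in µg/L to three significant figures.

Outflow Q = 1.84 m³/s × 3.156e+07 s/yr = 5.807e+07 m³/yr.
Steady-state CSTR mass balance: W = Q·C + k·V·C, so C = W/(Q + kV).
Q + kV = 5.807e+07 + 0.56·3.27e+06 = 5.99e+07 m³/yr.
C = 1350/5.99e+07 = 2.254e-05 kg/m³ = 0.02254 mg/L = 22.54 µg/L.

22.5 µg/L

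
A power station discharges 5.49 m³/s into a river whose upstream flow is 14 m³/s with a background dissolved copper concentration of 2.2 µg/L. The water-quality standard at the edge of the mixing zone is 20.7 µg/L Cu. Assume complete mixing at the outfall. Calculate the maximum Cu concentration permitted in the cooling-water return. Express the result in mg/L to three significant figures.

0.0679 mg/L

2.2 µg/L = 0.0022 mg/L.
20.7 µg/L = 0.0207 mg/L.
Mass balance: 0.0207·19.49 = 5.49·Cₑ + 14·0.0022.
Cₑ = (0.4034 − 0.0308) / 5.49 = 0.06788 mg/L.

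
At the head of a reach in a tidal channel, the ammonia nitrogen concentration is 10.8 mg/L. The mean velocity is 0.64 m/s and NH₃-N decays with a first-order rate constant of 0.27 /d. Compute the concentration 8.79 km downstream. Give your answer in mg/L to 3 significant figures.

Travel time t = 8.79 km / 0.64 m/s = 8790/0.64 = 1.373e+04 s = 0.159 d.
First-order decay: C = 10.8·exp(−0.27·0.159) = 10.8·0.958 = 10.35 mg/L.

10.3 mg/L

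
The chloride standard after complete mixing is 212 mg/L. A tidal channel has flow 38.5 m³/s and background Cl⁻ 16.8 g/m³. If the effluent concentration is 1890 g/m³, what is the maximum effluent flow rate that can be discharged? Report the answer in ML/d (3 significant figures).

387 ML/d

Mass balance at complete mixing: C_std·(Q_w + Q_r) = Q_w·C_e + Q_r·C_b.
Rearranging, Q_w = Q_r·(C_std − C_b)/(C_e − C_std) = 38.5·(212 − 16.8) / (1890 − 212) = 4.479 m³/s.
= 387 ML/d.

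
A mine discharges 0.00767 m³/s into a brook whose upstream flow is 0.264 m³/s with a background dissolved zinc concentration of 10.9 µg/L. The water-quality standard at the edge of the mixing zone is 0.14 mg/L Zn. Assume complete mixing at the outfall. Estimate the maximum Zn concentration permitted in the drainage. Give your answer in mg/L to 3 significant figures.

10.9 µg/L = 0.0109 mg/L.
Mass balance: 0.14·0.2717 = 0.00767·Cₑ + 0.264·0.0109.
Cₑ = (0.03803 − 0.002878) / 0.00767 = 4.584 mg/L.

4.58 mg/L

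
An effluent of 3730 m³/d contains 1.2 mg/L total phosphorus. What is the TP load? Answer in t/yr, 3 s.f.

1.63 t/yr

3730 m³/d = 0.04317 m³/s.
Mass flux = Q·C = 0.04317 m³/s × 1.2 g/m³ = 0.05181 g/s.
= 0.05181 g/s × 31.56 = 1.635 t/yr.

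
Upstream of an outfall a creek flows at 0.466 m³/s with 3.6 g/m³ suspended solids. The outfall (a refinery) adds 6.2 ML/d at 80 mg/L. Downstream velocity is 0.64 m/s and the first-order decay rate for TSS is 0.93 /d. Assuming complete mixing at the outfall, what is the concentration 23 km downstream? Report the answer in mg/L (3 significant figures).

6.2 ML/d = 0.07176 m³/s.
After complete mixing, C₀ = (0.07176·80 + 0.466·3.6) / 0.5378 = 13.79 mg/L.
Travel time t = 2.3e+04 m / 0.64 m/s = 3.594e+04 s = 0.4159 d.
C = 13.79·exp(−0.93·0.4159) = 13.79·0.6792 = 9.37 mg/L.

9.37 mg/L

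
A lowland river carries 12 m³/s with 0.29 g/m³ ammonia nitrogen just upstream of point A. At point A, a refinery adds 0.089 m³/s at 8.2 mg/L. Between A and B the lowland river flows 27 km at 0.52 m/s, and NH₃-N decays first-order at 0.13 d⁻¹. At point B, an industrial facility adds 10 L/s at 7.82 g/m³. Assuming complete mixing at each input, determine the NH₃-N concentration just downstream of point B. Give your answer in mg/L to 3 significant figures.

0.328 mg/L

After input A: C = (12·0.29 + 0.089·8.2) / 12.09 = 0.3482 mg/L.
Over the 27 km reach to input B (t = 5.192e+04 s = 0.601 d), decay gives C = 0.3482·exp(−0.13·0.601) = 0.3221 mg/L.
10 L/s = 0.01 m³/s.
After input B: C = (12.09·0.3221 + 0.01·7.82) / 12.1 = 0.3283 mg/L.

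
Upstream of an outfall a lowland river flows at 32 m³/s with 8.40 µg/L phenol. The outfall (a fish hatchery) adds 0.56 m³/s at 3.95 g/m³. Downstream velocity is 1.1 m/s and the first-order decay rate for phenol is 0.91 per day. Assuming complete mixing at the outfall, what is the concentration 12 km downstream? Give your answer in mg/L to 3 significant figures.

8.40 µg/L = 0.0084 mg/L.
After complete mixing, C₀ = (0.56·3.95 + 32·0.0084) / 32.56 = 0.07619 mg/L.
Travel time t = 1.2e+04 m / 1.1 m/s = 1.091e+04 s = 0.1263 d.
C = 0.07619·exp(−0.91·0.1263) = 0.07619·0.8915 = 0.06792 mg/L.

0.0679 mg/L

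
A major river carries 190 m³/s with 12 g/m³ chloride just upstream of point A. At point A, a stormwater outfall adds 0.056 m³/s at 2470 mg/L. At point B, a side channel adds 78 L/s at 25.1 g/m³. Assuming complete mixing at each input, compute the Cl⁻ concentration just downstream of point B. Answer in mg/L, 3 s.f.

12.7 mg/L

After input A: C = (190·12 + 0.056·2470) / 190.1 = 12.72 mg/L.
78 L/s = 0.078 m³/s.
After input B: C = (190.1·12.72 + 0.078·25.1) / 190.1 = 12.73 mg/L.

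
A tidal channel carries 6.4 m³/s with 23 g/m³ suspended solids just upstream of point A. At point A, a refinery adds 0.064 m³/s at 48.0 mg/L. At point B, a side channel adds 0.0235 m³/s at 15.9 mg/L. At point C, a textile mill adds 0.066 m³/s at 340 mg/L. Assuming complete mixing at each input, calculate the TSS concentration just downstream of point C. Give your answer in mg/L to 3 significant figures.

After input A: C = (6.4·23 + 0.064·48) / 6.464 = 23.25 mg/L.
After input B: C = (6.464·23.25 + 0.0235·15.9) / 6.488 = 23.22 mg/L.
After input C: C = (6.488·23.22 + 0.066·340) / 6.554 = 26.41 mg/L.

26.4 mg/L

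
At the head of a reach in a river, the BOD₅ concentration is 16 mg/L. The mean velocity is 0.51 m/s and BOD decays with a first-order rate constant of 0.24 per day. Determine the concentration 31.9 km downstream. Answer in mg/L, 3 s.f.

13.4 mg/L

Travel time t = 31.9 km / 0.51 m/s = 3.19e+04/0.51 = 6.255e+04 s = 0.7239 d.
First-order decay: C = 16·exp(−0.24·0.7239) = 16·0.8405 = 13.45 mg/L.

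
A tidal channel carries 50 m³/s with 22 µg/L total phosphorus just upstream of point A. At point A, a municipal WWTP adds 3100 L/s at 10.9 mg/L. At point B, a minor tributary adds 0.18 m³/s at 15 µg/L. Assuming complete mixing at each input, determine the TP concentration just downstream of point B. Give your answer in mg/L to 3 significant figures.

22 µg/L = 0.022 mg/L.
3100 L/s = 3.1 m³/s.
After input A: C = (50·0.022 + 3.1·10.9) / 53.1 = 0.6571 mg/L.
15 µg/L = 0.015 mg/L.
After input B: C = (53.1·0.6571 + 0.18·0.015) / 53.28 = 0.6549 mg/L.

0.655 mg/L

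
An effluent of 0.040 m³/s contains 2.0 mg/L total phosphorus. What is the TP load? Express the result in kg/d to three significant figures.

6.91 kg/d

Mass flux = Q·C = 0.04 m³/s × 2 g/m³ = 0.08 g/s.
= 0.08 g/s × 86.4 = 6.912 kg/d.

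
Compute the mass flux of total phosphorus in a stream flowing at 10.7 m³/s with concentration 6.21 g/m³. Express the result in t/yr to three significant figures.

Mass flux = Q·C = 10.7 m³/s × 6.21 g/m³ = 66.45 g/s.
= 66.45 g/s × 31.56 = 2097 t/yr.

2100 t/yr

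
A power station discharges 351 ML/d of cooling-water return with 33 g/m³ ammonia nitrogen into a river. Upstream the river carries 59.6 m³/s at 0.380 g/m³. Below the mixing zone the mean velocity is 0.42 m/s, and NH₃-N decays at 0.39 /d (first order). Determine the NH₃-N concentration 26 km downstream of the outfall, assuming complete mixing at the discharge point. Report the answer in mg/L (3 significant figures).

1.86 mg/L

351 ML/d = 4.062 m³/s.
After complete mixing, C₀ = (4.062·33 + 59.6·0.38) / 63.66 = 2.462 mg/L.
Travel time t = 2.6e+04 m / 0.42 m/s = 6.19e+04 s = 0.7165 d.
C = 2.462·exp(−0.39·0.7165) = 2.462·0.7562 = 1.861 mg/L.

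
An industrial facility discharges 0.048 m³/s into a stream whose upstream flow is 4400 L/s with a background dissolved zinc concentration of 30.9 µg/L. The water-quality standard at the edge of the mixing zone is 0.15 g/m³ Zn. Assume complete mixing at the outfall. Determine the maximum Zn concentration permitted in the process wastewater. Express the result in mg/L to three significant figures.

4400 L/s = 4.4 m³/s.
30.9 µg/L = 0.0309 mg/L.
Mass balance: 0.15·4.448 = 0.048·Cₑ + 4.4·0.0309.
Cₑ = (0.6672 − 0.136) / 0.048 = 11.07 mg/L.

11.1 mg/L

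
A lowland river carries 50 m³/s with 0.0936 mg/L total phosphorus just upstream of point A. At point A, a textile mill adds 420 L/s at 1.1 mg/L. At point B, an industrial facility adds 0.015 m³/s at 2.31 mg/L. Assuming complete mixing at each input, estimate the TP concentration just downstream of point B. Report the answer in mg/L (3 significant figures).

0.103 mg/L

420 L/s = 0.42 m³/s.
After input A: C = (50·0.0936 + 0.42·1.1) / 50.42 = 0.102 mg/L.
After input B: C = (50.42·0.102 + 0.015·2.31) / 50.44 = 0.1026 mg/L.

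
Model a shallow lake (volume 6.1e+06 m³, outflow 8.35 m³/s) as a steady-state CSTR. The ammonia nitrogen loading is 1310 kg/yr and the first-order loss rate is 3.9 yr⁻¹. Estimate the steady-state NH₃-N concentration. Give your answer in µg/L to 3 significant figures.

Outflow Q = 8.35 m³/s × 3.156e+07 s/yr = 2.635e+08 m³/yr.
Steady-state CSTR mass balance: W = Q·C + k·V·C, so C = W/(Q + kV).
Q + kV = 2.635e+08 + 3.9·6.1e+06 = 2.873e+08 m³/yr.
C = 1310/2.873e+08 = 4.56e-06 kg/m³ = 0.00456 mg/L = 4.56 µg/L.

4.56 µg/L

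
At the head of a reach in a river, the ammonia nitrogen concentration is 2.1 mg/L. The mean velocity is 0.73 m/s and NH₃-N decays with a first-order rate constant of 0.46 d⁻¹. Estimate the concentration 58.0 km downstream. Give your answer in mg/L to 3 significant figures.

1.38 mg/L

Travel time t = 58.0 km / 0.73 m/s = 5.8e+04/0.73 = 7.945e+04 s = 0.9196 d.
First-order decay: C = 2.1·exp(−0.46·0.9196) = 2.1·0.6551 = 1.376 mg/L.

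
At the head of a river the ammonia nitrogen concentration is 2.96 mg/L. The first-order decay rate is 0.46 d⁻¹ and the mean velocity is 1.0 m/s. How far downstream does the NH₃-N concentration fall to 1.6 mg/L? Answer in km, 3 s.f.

116 km

From C = C₀·e^(−kt), t = ln(C₀/C)/k = ln(2.96/1.6)/0.46 = 0.6152/0.46 = 1.337 d.
Distance = v·t = 1.0 m/s × 1.155e+05 s = 1.155e+05 m = 115.5 km.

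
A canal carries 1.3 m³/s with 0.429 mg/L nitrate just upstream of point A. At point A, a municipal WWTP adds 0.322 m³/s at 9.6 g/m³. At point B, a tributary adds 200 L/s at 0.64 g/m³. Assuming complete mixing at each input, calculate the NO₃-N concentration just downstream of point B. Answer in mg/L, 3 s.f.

2.07 mg/L

After input A: C = (1.3·0.429 + 0.322·9.6) / 1.622 = 2.25 mg/L.
200 L/s = 0.2 m³/s.
After input B: C = (1.622·2.25 + 0.2·0.64) / 1.822 = 2.073 mg/L.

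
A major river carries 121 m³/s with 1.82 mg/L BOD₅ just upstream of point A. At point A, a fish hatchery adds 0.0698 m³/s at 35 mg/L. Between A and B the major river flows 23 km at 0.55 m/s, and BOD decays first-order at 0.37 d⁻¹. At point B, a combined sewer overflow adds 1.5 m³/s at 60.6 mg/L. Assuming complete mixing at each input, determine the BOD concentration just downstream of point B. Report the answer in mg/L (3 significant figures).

After input A: C = (121·1.82 + 0.0698·35) / 121.1 = 1.839 mg/L.
Over the 23 km reach to input B (t = 4.182e+04 s = 0.484 d), decay gives C = 1.839·exp(−0.37·0.484) = 1.538 mg/L.
After input B: C = (121.1·1.538 + 1.5·60.6) / 122.6 = 2.26 mg/L.

2.26 mg/L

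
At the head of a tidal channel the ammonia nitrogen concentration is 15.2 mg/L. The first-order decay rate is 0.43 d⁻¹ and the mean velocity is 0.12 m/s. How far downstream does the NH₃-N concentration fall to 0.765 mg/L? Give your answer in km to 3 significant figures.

From C = C₀·e^(−kt), t = ln(C₀/C)/k = ln(15.2/0.765)/0.43 = 2.989/0.43 = 6.952 d.
Distance = v·t = 0.12 m/s × 6.006e+05 s = 7.207e+04 m = 72.07 km.

72.1 km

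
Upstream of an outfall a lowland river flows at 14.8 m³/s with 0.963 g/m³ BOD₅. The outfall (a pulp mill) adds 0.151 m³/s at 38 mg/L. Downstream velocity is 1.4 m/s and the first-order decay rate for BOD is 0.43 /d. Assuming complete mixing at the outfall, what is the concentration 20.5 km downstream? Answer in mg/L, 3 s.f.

1.24 mg/L

After complete mixing, C₀ = (0.151·38 + 14.8·0.963) / 14.95 = 1.337 mg/L.
Travel time t = 2.05e+04 m / 1.4 m/s = 1.464e+04 s = 0.1695 d.
C = 1.337·exp(−0.43·0.1695) = 1.337·0.9297 = 1.243 mg/L.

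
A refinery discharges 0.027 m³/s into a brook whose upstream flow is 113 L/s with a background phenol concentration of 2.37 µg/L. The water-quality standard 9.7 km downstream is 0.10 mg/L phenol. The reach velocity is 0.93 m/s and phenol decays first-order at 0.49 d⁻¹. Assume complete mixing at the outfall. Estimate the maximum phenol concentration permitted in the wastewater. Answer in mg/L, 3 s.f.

113 L/s = 0.113 m³/s.
2.37 µg/L = 0.00237 mg/L.
Travel time to the compliance point: t = 9700/0.93 = 1.043e+04 s = 0.1207 d; decay factor exp(−0.49·0.1207) = 0.9426.
So the concentration just after mixing may be at most 0.1/0.9426 = 0.1061 mg/L.
Mass balance: 0.1061·0.14 = 0.027·Cₑ + 0.113·0.00237.
Cₑ = (0.01485 − 0.0002678) / 0.027 = 0.5402 mg/L.

0.540 mg/L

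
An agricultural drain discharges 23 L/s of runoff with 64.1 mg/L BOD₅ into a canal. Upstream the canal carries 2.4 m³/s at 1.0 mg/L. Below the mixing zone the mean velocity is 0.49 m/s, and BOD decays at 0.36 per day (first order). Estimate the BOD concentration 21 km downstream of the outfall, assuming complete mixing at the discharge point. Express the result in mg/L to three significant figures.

1.34 mg/L

23 L/s = 0.023 m³/s.
After complete mixing, C₀ = (0.023·64.1 + 2.4·1) / 2.423 = 1.599 mg/L.
Travel time t = 2.1e+04 m / 0.49 m/s = 4.286e+04 s = 0.496 d.
C = 1.599·exp(−0.36·0.496) = 1.599·0.8365 = 1.337 mg/L.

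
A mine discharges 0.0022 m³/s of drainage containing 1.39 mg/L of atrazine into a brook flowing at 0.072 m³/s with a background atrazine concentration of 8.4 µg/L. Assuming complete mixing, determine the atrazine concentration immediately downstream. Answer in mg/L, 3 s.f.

0.0494 mg/L

8.4 µg/L = 0.0084 mg/L.
Conservation of mass across the mixing zone: C = (0.0022·1.39 + 0.072·0.0084) / (0.0022 + 0.072) = 0.003663/0.0742 = 0.04936 mg/L.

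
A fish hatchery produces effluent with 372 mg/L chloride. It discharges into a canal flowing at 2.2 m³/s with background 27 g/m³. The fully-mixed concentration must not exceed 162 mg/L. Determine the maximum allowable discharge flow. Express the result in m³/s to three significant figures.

1.41 m³/s

Mass balance at complete mixing: C_std·(Q_w + Q_r) = Q_w·C_e + Q_r·C_b.
Rearranging, Q_w = Q_r·(C_std − C_b)/(C_e − C_std) = 2.2·(162 − 27) / (372 − 162) = 1.414 m³/s.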